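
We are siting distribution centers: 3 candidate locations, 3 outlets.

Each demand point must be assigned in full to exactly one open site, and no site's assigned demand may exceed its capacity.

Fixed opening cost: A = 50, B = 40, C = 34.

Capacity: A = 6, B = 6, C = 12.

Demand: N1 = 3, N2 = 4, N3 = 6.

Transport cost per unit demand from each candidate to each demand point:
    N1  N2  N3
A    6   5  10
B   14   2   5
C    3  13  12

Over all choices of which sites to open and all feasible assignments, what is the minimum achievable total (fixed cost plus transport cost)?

Open {B, C}; cheapest assignment that respects the capacities:
  B (cap 6, load 4): N2 — cost 4×2 = 8
  C (cap 12, load 9): N1, N3 — cost 3×3 + 6×12 = 81
  Shipping 89, fixed 74 → total 163.
  Any other capacity-feasible assignment to {B, C} ships for at least 89.
Compare {A, B, C}: its best feasible assignment gives total 183.
Compare {A, C}: its best feasible assignment gives total 185.
Every other set of open sites that can feasibly serve all demand totals ≥ 183 even under its best assignment. Minimum: 163.

163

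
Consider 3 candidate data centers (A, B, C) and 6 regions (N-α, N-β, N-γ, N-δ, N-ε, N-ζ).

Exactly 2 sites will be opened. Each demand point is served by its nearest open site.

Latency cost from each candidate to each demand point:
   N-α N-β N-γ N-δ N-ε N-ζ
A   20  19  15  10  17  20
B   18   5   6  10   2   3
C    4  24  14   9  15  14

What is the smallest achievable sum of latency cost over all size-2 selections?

Open {B, C}.
  N-α→C 4, N-β→B 5, N-γ→B 6, N-δ→C 9, N-ε→B 2, N-ζ→B 3  ⇒ total 29.
Compare {A, B}: total 44.
Compare {A, C}: total 75.

29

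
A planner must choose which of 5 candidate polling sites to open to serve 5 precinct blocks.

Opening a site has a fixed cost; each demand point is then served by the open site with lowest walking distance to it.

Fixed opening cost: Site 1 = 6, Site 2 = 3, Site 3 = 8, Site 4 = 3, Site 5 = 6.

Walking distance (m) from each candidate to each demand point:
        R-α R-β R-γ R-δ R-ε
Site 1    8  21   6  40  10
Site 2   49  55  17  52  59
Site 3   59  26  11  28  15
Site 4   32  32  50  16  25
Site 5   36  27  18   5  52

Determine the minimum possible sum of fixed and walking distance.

Open {Site 1, Site 5}: assign each demand point to its cheapest open site.
  R-α→Site 1 8, R-β→Site 1 21, R-γ→Site 1 6, R-δ→Site 5 5, R-ε→Site 1 10
  walking distance 50, fixed 12 → total 62.
Compare {Site 1, Site 2, Site 5}: walking distance 50 + fixed 15 = 65.
Compare {Site 1, Site 4, Site 5}: walking distance 50 + fixed 15 = 65.
Compare {Site 1, Site 2, Site 4, Site 5}: walking distance 50 + fixed 18 = 68.
All other subsets cost ≥ 65. Minimum total cost: 62.

62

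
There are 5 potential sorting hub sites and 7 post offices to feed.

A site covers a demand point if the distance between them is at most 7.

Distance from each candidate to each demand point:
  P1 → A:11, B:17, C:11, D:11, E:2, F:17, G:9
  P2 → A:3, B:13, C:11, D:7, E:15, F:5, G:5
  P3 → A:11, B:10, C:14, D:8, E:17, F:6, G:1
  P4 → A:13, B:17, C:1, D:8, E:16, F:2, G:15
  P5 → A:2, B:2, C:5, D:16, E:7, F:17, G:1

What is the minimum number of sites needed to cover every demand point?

Coverage sets (demand points within 7 of each site):
  P1: {E}
  P2: {A, D, F, G}
  P3: {F, G}
  P4: {C, F}
  P5: {A, B, C, E, G}
No single site covers all 7 demand points.
But {P2, P5} covers everything, so the minimum is 2.

2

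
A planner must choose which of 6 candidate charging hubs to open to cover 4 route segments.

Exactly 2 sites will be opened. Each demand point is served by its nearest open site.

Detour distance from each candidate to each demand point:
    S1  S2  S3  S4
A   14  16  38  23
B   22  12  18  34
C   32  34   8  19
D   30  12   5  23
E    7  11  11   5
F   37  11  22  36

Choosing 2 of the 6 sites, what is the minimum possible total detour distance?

Open {D, E}.
  S1→E 7, S2→E 11, S3→D 5, S4→E 5  ⇒ total 28.
Compare {C, E}: total 31.
Compare {A, E}: total 34.
No size-2 selection does better; minimum is 28.

28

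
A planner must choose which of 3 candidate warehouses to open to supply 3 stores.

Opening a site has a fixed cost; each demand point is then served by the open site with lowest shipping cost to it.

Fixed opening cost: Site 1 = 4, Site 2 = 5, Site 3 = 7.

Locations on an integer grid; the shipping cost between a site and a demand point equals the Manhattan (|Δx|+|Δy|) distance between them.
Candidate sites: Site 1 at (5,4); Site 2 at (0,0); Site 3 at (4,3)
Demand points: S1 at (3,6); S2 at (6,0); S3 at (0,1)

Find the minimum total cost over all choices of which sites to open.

19

Open {Site 1, Site 2}: assign each demand point to its cheapest open site.
  S1→Site 1 4, S2→Site 1 5, S3→Site 2 1
  shipping cost 10, fixed 9 → total 19.
Compare {Site 1}: shipping cost 17 + fixed 4 = 21.
Compare {Site 2}: shipping cost 16 + fixed 5 = 21.
Compare {Site 3}: shipping cost 15 + fixed 7 = 22.
All other subsets cost ≥ 21. Minimum total cost: 19.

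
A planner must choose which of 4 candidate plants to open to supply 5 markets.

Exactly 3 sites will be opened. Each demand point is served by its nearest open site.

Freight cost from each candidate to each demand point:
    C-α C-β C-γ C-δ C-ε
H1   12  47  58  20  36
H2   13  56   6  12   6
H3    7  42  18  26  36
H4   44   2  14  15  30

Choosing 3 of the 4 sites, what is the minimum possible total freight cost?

33

Open {H2, H3, H4}.
  C-α→H3 7, C-β→H4 2, C-γ→H2 6, C-δ→H2 12, C-ε→H2 6  ⇒ total 33.
Compare {H1, H2, H4}: total 38.
Compare {H1, H3, H4}: total 68.
No size-3 selection does better; minimum is 33.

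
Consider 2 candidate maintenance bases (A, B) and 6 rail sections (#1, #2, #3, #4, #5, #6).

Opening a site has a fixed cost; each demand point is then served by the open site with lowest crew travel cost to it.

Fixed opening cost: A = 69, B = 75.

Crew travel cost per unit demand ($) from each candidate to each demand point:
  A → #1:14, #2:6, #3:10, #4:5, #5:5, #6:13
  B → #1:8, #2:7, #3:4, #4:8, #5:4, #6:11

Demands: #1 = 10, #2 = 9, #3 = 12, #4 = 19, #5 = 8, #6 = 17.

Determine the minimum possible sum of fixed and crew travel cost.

637

Open {B}: assign each demand point to its cheapest open site.
  #1→B 10×8=80, #2→B 9×7=63, #3→B 12×4=48, #4→B 19×8=152, #5→B 8×4=32, #6→B 17×11=187
  crew travel cost 562, fixed 75 → total 637.
Compare {A, B}: crew travel cost 496 + fixed 144 = 640.
Compare {A}: crew travel cost 670 + fixed 69 = 739.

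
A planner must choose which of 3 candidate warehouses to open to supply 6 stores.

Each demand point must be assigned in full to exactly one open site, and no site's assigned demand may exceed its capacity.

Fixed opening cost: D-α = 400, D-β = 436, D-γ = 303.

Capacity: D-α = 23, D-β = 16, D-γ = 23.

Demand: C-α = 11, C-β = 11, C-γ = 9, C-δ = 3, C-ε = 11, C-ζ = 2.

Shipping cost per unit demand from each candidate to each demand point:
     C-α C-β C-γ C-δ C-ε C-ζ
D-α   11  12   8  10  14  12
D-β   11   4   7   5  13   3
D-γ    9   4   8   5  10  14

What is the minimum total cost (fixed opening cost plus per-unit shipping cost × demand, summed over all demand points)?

1485

Open {D-α, D-β, D-γ}; cheapest assignment that respects the capacities:
  D-α (cap 23, load 9): C-γ — cost 9×8 = 72
  D-β (cap 16, load 16): C-β, C-δ, C-ζ — cost 11×4 + 3×5 + 2×3 = 65
  D-γ (cap 23, load 22): C-α, C-ε — cost 11×9 + 11×10 = 209
  Shipping 346, fixed 1139 → total 1485.
  Any other capacity-feasible assignment to {D-α, D-β, D-γ} ships for at least 346.
Total demand is 47 and no other set of sites has combined capacity ≥ 47, so {D-α, D-β, D-γ} is the only feasible choice of open sites. Minimum: 1485.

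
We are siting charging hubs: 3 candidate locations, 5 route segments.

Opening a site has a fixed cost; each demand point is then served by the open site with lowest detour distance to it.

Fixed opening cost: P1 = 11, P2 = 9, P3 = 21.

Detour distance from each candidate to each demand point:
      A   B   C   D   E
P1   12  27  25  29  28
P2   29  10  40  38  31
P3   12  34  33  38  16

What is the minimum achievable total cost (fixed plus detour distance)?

Open {P1, P2}: assign each demand point to its cheapest open site.
  A→P1 12, B→P2 10, C→P1 25, D→P1 29, E→P1 28
  detour distance 104, fixed 20 → total 124.
Compare {P1}: detour distance 121 + fixed 11 = 132.
Compare {P1, P2, P3}: detour distance 92 + fixed 41 = 133.
Compare {P2, P3}: detour distance 109 + fixed 30 = 139.
All other subsets cost ≥ 132. Minimum total cost: 124.

124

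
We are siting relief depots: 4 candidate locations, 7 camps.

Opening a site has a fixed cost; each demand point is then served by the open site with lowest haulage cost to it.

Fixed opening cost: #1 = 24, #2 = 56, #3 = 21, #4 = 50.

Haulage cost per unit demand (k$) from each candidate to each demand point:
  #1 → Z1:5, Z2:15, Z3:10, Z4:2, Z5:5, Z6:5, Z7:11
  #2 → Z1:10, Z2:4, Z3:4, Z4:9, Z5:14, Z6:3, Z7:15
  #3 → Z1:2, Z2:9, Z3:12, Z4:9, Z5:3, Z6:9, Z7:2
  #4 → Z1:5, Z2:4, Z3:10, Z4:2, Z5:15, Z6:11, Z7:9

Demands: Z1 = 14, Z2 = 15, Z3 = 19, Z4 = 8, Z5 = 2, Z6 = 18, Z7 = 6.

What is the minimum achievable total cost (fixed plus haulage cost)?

Open {#1, #2, #3}: assign each demand point to its cheapest open site.
  Z1→#3 14×2=28, Z2→#2 15×4=60, Z3→#2 19×4=76, Z4→#1 8×2=16, Z5→#3 2×3=6, Z6→#2 18×3=54, Z7→#3 6×2=12
  haulage cost 252, fixed 101 → total 353.
Compare {#2, #3, #4}: haulage cost 252 + fixed 127 = 379.
Compare {#2, #3}: haulage cost 308 + fixed 77 = 385.
Compare {#1, #2, #3, #4}: haulage cost 252 + fixed 151 = 403.
All other subsets cost ≥ 379. Minimum total cost: 353.

353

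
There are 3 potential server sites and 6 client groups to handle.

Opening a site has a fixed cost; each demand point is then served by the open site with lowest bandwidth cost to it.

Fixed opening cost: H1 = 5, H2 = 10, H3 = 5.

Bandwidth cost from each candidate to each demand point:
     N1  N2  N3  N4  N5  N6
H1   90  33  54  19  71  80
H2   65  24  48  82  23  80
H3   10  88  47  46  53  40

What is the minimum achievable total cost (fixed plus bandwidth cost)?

183

Open {H1, H2, H3}: assign each demand point to its cheapest open site.
  N1→H3 10, N2→H2 24, N3→H3 47, N4→H1 19, N5→H2 23, N6→H3 40
  bandwidth cost 163, fixed 20 → total 183.
Compare {H2, H3}: bandwidth cost 190 + fixed 15 = 205.
Compare {H1, H3}: bandwidth cost 202 + fixed 10 = 212.
Compare {H1, H2}: bandwidth cost 259 + fixed 15 = 274.
All other subsets cost ≥ 205. Minimum total cost: 183.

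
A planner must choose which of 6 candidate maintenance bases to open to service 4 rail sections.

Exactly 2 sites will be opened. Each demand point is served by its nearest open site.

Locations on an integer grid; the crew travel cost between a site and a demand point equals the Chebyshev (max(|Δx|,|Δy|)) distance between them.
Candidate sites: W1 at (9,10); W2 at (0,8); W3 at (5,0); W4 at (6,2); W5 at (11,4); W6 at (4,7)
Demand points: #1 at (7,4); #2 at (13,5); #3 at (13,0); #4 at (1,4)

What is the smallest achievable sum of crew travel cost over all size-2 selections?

12

Open {W5, W6}.
  #1→W6 3, #2→W5 2, #3→W5 4, #4→W6 3  ⇒ total 12.
Compare {W4, W5}: total 13.
Compare {W2, W5}: total 14.
No size-2 selection does better; minimum is 12.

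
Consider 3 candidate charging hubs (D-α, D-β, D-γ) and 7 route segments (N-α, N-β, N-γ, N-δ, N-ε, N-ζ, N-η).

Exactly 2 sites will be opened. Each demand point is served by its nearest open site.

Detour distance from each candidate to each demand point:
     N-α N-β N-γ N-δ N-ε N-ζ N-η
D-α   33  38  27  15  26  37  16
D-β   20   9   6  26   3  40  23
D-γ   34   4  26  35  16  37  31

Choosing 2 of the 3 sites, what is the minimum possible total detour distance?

Open {D-α, D-β}.
  N-α→D-β 20, N-β→D-β 9, N-γ→D-β 6, N-δ→D-α 15, N-ε→D-β 3, N-ζ→D-α 37, N-η→D-α 16  ⇒ total 106.
Compare {D-β, D-γ}: total 119.
Compare {D-α, D-γ}: total 147.

106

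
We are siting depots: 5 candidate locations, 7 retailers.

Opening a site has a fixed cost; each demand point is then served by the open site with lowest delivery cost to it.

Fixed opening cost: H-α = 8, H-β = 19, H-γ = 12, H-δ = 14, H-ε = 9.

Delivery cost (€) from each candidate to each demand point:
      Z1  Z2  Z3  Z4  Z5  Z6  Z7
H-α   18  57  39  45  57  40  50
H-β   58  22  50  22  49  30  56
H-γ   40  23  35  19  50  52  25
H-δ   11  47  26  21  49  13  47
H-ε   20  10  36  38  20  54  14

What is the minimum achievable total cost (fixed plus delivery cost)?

138

Open {H-δ, H-ε}: assign each demand point to its cheapest open site.
  Z1→H-δ 11, Z2→H-ε 10, Z3→H-δ 26, Z4→H-δ 21, Z5→H-ε 20, Z6→H-δ 13, Z7→H-ε 14
  delivery cost 115, fixed 23 → total 138.
Compare {H-α, H-δ, H-ε}: delivery cost 115 + fixed 31 = 146.
Compare {H-γ, H-δ, H-ε}: delivery cost 113 + fixed 35 = 148.
Compare {H-α, H-γ, H-δ, H-ε}: delivery cost 113 + fixed 43 = 156.
All other subsets cost ≥ 146. Minimum total cost: 138.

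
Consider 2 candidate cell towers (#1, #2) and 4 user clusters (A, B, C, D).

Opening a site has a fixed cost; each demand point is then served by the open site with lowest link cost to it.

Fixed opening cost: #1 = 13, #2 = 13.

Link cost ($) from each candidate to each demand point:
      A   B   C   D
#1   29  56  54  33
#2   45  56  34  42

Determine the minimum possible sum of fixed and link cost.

178

Open {#1, #2}: assign each demand point to its cheapest open site.
  A→#1 29, B→#1 56, C→#2 34, D→#1 33
  link cost 152, fixed 26 → total 178.
Compare {#1}: link cost 172 + fixed 13 = 185.
Compare {#2}: link cost 177 + fixed 13 = 190.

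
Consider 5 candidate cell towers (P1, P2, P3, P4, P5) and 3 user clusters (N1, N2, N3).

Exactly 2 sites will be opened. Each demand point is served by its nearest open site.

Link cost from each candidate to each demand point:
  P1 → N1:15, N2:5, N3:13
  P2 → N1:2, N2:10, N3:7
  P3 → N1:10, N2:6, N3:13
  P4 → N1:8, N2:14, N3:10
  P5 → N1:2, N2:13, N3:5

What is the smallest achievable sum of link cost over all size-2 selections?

Open {P1, P5}.
  N1→P5 2, N2→P1 5, N3→P5 5  ⇒ total 12.
Compare {P3, P5}: total 13.
Compare {P1, P2}: total 14.
No size-2 selection does better; minimum is 12.

12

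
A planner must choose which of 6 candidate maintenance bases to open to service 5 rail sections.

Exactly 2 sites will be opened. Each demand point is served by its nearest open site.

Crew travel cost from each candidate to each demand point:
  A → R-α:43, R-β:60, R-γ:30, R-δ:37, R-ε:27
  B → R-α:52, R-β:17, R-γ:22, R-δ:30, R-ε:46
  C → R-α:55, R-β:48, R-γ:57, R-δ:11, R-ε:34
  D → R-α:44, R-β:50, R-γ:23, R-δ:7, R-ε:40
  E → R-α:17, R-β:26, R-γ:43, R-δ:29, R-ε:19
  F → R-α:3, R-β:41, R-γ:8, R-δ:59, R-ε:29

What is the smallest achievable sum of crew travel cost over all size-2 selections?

Open {E, F}.
  R-α→F 3, R-β→E 26, R-γ→F 8, R-δ→E 29, R-ε→E 19  ⇒ total 85.
Compare {B, F}: total 87.
Compare {D, F}: total 88.
No size-2 selection does better; minimum is 85.

85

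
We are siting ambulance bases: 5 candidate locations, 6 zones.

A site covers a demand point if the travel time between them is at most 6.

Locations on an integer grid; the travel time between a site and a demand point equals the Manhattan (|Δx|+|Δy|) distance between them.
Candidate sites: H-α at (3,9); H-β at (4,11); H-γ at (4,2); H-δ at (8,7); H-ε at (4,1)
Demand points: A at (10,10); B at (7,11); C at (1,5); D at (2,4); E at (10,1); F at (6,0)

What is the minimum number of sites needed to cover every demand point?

Coverage sets (demand points within 6 of each site):
  H-α: {B, C, D}
  H-β: {B}
  H-γ: {C, D, F}
  H-δ: {A, B}
  H-ε: {D, E, F}
No 2 sites suffice: every size-2 union leaves at least one demand point uncovered.
But {H-α, H-δ, H-ε} covers everything, so the minimum is 3.

3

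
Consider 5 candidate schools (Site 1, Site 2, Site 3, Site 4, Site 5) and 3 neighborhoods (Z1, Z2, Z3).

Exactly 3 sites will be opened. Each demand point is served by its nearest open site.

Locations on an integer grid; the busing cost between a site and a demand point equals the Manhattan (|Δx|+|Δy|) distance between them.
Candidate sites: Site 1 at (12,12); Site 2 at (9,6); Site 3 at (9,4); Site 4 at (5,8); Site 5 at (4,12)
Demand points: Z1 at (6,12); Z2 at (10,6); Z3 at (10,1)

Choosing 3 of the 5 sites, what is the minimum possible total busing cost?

Open {Site 2, Site 3, Site 5}.
  Z1→Site 5 2, Z2→Site 2 1, Z3→Site 3 4  ⇒ total 7.
Compare {Site 1, Site 2, Site 5}: total 9.
Compare {Site 1, Site 3, Site 5}: total 9.
No size-3 selection does better; minimum is 7.

7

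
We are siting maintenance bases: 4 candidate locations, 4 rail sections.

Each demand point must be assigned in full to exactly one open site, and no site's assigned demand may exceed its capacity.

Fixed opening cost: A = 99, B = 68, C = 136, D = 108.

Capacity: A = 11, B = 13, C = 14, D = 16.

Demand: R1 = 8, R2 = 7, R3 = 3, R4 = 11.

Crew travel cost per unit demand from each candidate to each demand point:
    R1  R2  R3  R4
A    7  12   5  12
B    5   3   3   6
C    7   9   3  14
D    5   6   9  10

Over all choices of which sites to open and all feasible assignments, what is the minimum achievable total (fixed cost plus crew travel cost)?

438

Open {A, B, D}; cheapest assignment that respects the capacities:
  A (cap 11, load 3): R3 — cost 3×5 = 15
  B (cap 13, load 11): R4 — cost 11×6 = 66
  D (cap 16, load 15): R1, R2 — cost 8×5 + 7×6 = 82
  Shipping 163, fixed 275 → total 438.
  Any other capacity-feasible assignment to {A, B, D} ships for at least 163.
Compare {B, C, D}: its best feasible assignment gives total 469.
Compare {C, D}: its best feasible assignment gives total 489.
Every other set of open sites that can feasibly serve all demand totals ≥ 469 even under its best assignment. Minimum: 438.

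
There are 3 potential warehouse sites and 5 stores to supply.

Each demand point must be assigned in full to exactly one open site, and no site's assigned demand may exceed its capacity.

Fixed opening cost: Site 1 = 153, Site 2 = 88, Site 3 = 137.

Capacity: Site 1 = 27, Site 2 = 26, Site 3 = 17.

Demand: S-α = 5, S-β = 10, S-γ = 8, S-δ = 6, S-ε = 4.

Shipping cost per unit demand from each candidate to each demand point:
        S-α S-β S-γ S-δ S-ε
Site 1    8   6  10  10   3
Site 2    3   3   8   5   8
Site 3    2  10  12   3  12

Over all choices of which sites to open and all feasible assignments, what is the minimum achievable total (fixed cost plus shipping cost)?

379

Open {Site 2, Site 3}; cheapest assignment that respects the capacities:
  Site 2 (cap 26, load 22): S-β, S-γ, S-ε — cost 10×3 + 8×8 + 4×8 = 126
  Site 3 (cap 17, load 11): S-α, S-δ — cost 5×2 + 6×3 = 28
  Shipping 154, fixed 225 → total 379.
  Any other capacity-feasible assignment to {Site 2, Site 3} ships for at least 154.
Compare {Site 1, Site 2}: its best feasible assignment gives total 408.
Compare {Site 1, Site 3}: its best feasible assignment gives total 470.
Every other set of open sites that can feasibly serve all demand totals ≥ 408 even under its best assignment. Minimum: 379.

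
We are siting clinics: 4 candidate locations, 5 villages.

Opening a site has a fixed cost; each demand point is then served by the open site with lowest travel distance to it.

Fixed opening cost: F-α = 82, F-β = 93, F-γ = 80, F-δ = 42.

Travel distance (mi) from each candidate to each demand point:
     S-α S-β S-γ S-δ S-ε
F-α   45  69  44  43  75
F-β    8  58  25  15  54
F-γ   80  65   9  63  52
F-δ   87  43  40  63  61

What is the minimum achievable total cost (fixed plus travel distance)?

Open {F-β}: assign each demand point to its cheapest open site.
  S-α→F-β 8, S-β→F-β 58, S-γ→F-β 25, S-δ→F-β 15, S-ε→F-β 54
  travel distance 160, fixed 93 → total 253.
Compare {F-β, F-δ}: travel distance 145 + fixed 135 = 280.
Compare {F-β, F-γ}: travel distance 142 + fixed 173 = 315.
Compare {F-α, F-β}: travel distance 160 + fixed 175 = 335.
All other subsets cost ≥ 280. Minimum total cost: 253.

253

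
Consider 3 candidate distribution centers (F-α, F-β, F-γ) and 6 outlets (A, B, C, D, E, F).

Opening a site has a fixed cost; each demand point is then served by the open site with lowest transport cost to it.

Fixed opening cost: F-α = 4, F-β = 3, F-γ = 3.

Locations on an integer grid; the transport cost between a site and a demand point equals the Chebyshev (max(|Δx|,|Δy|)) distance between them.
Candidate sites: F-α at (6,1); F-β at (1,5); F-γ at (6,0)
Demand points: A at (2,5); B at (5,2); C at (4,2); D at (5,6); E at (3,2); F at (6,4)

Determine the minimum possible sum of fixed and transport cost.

21

Open {F-α, F-β}: assign each demand point to its cheapest open site.
  A→F-β 1, B→F-α 1, C→F-α 2, D→F-β 4, E→F-α 3, F→F-α 3
  transport cost 14, fixed 7 → total 21.
Compare {F-α}: transport cost 18 + fixed 4 = 22.
Compare {F-β, F-γ}: transport cost 16 + fixed 6 = 22.
Compare {F-β}: transport cost 20 + fixed 3 = 23.
All other subsets cost ≥ 22. Minimum total cost: 21.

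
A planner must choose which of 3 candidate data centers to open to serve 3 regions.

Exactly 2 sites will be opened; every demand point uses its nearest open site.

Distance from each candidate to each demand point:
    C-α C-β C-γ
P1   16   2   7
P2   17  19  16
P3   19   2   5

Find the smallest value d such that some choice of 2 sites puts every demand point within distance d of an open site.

Open {P1, P2}.
  Farthest demand point is C-α at distance 16 (to P1); all others are ≤ 16.
With {P1, P3} the worst case is 16.
With {P2, P3} the worst case is 17.
No size-2 selection achieves below 16.

16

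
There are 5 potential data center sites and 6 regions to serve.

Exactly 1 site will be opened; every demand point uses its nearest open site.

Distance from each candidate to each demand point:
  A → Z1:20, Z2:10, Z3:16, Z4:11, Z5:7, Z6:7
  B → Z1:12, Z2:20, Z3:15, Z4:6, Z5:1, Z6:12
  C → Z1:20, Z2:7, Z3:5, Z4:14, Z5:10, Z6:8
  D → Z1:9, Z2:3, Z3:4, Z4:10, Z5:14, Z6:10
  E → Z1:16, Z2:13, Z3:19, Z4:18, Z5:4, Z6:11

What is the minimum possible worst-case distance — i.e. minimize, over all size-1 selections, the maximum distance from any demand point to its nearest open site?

14

Open {D}.
  Farthest demand point is Z5 at distance 14 (to D); all others are ≤ 14.
With {E} the worst case is 19.
With {A} the worst case is 20.
No size-1 selection achieves below 14.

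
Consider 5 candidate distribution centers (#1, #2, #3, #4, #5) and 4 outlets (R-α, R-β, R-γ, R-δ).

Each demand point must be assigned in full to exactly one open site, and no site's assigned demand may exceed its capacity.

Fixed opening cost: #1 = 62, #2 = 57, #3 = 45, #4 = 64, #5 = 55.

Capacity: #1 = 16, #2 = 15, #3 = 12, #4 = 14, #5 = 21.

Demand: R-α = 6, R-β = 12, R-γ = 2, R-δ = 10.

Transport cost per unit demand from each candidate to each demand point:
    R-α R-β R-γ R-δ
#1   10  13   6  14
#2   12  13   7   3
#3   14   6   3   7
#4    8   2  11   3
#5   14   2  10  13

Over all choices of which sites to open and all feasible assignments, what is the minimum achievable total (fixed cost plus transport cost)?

264

Open {#2, #5}; cheapest assignment that respects the capacities:
  #2 (cap 15, load 12): R-γ, R-δ — cost 2×7 + 10×3 = 44
  #5 (cap 21, load 18): R-α, R-β — cost 6×14 + 12×2 = 108
  Shipping 152, fixed 112 → total 264.
  Any other capacity-feasible assignment to {#2, #5} ships for at least 152.
Compare {#4, #5}: its best feasible assignment gives total 277.
Compare {#3, #5}: its best feasible assignment gives total 284.
Every other set of open sites that can feasibly serve all demand totals ≥ 277 even under its best assignment. Minimum: 264.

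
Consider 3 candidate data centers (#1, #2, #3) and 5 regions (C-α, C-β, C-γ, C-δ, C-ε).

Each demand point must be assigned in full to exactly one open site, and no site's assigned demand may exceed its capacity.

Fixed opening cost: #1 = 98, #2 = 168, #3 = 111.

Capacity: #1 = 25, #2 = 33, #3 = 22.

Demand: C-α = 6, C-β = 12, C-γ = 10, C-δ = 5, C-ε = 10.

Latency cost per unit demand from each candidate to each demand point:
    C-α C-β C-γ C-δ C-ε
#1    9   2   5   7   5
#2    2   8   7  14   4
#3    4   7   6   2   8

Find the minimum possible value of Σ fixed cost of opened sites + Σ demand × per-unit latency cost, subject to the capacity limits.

377

Open {#1, #3}; cheapest assignment that respects the capacities:
  #1 (cap 25, load 22): C-β, C-ε — cost 12×2 + 10×5 = 74
  #3 (cap 22, load 21): C-α, C-γ, C-δ — cost 6×4 + 10×6 + 5×2 = 94
  Shipping 168, fixed 209 → total 377.
  Any other capacity-feasible assignment to {#1, #3} ships for at least 168.
Compare {#1, #2}: its best feasible assignment gives total 447.
Compare {#2, #3}: its best feasible assignment gives total 495.
Every other set of open sites that can feasibly serve all demand totals ≥ 447 even under its best assignment. Minimum: 377.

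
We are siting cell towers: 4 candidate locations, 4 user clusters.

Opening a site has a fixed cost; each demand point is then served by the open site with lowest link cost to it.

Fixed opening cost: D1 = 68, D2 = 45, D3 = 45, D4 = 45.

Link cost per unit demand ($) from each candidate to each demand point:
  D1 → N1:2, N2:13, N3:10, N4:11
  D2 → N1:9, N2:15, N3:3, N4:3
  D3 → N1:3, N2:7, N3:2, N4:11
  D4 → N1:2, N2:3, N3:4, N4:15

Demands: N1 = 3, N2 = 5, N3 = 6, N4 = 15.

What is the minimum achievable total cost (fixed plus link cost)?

174

Open {D2, D4}: assign each demand point to its cheapest open site.
  N1→D4 3×2=6, N2→D4 5×3=15, N3→D2 6×3=18, N4→D2 15×3=45
  link cost 84, fixed 90 → total 174.
Compare {D2, D3}: link cost 101 + fixed 90 = 191.
Compare {D2}: link cost 165 + fixed 45 = 210.
Compare {D2, D3, D4}: link cost 78 + fixed 135 = 213.
All other subsets cost ≥ 191. Minimum total cost: 174.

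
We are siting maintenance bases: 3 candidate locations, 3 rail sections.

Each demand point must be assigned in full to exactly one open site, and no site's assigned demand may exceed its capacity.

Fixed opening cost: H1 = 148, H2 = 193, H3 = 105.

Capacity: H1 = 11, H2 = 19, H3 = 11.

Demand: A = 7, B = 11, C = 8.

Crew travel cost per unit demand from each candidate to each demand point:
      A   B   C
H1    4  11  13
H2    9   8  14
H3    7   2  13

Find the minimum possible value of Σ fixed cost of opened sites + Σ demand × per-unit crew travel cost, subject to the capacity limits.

Open {H2, H3}; cheapest assignment that respects the capacities:
  H2 (cap 19, load 15): A, C — cost 7×9 + 8×14 = 175
  H3 (cap 11, load 11): B — cost 11×2 = 22
  Shipping 197, fixed 298 → total 495.
  Any other capacity-feasible assignment to {H2, H3} ships for at least 197.
Compare {H1, H2}: its best feasible assignment gives total 569.
Compare {H1, H2, H3}: its best feasible assignment gives total 608.
Every other set of open sites that can feasibly serve all demand totals ≥ 569 even under its best assignment. Minimum: 495.

495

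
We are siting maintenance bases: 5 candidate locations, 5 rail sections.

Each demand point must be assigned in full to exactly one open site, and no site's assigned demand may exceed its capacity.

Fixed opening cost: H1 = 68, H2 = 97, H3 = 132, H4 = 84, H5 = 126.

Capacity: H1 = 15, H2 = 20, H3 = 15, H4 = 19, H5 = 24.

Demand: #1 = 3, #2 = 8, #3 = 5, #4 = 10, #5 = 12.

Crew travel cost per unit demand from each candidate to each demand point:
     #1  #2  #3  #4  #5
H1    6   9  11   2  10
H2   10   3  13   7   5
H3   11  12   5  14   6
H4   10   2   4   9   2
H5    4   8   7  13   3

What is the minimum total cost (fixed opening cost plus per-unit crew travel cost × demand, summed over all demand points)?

355

Open {H1, H2, H4}; cheapest assignment that respects the capacities:
  H1 (cap 15, load 13): #1, #4 — cost 3×6 + 10×2 = 38
  H2 (cap 20, load 8): #2 — cost 8×3 = 24
  H4 (cap 19, load 17): #3, #5 — cost 5×4 + 12×2 = 44
  Shipping 106, fixed 249 → total 355.
  Any other capacity-feasible assignment to {H1, H2, H4} ships for at least 106.
Compare {H1, H5}: its best feasible assignment gives total 381.
Compare {H1, H4, H5}: its best feasible assignment gives total 382.
Every other set of open sites that can feasibly serve all demand totals ≥ 381 even under its best assignment. Minimum: 355.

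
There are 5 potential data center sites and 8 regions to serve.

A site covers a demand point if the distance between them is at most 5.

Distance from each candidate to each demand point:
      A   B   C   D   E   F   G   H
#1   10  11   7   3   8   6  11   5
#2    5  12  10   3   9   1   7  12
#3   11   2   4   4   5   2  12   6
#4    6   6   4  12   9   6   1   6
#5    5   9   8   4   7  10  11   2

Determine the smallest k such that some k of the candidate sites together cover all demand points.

3

Coverage sets (demand points within 5 of each site):
  #1: {D, H}
  #2: {A, D, F}
  #3: {B, C, D, E, F}
  #4: {C, G}
  #5: {A, D, H}
No 2 sites suffice: every size-2 union leaves at least one demand point uncovered.
But {#3, #4, #5} covers everything, so the minimum is 3.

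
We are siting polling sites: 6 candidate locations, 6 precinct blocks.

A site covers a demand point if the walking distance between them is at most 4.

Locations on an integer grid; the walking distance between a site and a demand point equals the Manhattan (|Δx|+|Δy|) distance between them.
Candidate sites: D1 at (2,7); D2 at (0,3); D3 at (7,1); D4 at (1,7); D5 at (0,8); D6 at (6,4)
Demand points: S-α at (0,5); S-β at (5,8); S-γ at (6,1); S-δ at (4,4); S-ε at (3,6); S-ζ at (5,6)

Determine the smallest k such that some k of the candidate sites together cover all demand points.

Coverage sets (demand points within 4 of each site):
  D1: {S-α, S-β, S-ε, S-ζ}
  D2: {S-α}
  D3: {S-γ}
  D4: {S-α, S-ε}
  D5: {S-α}
  D6: {S-γ, S-δ, S-ζ}
No single site covers all 6 demand points.
But {D1, D6} covers everything, so the minimum is 2.

2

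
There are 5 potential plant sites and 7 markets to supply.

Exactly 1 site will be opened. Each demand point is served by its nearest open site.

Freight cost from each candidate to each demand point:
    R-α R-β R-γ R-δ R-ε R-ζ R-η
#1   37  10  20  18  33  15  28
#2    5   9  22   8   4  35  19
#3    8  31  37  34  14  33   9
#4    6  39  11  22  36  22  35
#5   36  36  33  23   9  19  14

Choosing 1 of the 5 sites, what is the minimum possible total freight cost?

Open {#2}.
  R-α→#2 5, R-β→#2 9, R-γ→#2 22, R-δ→#2 8, R-ε→#2 4, R-ζ→#2 35, R-η→#2 19  ⇒ total 102.
Compare {#1}: total 161.
Compare {#3}: total 166.
No size-1 selection does better; minimum is 102.

102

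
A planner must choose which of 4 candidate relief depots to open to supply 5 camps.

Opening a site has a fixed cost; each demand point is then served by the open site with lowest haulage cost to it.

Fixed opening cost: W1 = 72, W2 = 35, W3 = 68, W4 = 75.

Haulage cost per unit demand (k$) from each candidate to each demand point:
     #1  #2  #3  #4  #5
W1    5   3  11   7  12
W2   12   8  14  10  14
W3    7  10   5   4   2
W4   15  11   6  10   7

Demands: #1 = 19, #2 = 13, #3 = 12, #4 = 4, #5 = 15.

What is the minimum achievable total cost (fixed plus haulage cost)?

Open {W1, W3}: assign each demand point to its cheapest open site.
  #1→W1 19×5=95, #2→W1 13×3=39, #3→W3 12×5=60, #4→W3 4×4=16, #5→W3 15×2=30
  haulage cost 240, fixed 140 → total 380.
Compare {W1, W2, W3}: haulage cost 240 + fixed 175 = 415.
Compare {W3}: haulage cost 369 + fixed 68 = 437.
Compare {W2, W3}: haulage cost 343 + fixed 103 = 446.
All other subsets cost ≥ 415. Minimum total cost: 380.

380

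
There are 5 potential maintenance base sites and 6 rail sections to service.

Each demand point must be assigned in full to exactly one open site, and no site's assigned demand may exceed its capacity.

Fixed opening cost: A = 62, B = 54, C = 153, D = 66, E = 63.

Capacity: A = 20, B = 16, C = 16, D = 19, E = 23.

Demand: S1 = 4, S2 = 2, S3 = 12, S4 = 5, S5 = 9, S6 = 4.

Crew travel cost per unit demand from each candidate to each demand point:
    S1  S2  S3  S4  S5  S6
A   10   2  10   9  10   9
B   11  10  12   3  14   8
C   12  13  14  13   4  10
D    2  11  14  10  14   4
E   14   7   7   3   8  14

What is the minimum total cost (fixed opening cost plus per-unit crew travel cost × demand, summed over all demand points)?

Open {D, E}; cheapest assignment that respects the capacities:
  D (cap 19, load 13): S1, S4, S6 — cost 4×2 + 5×10 + 4×4 = 74
  E (cap 23, load 23): S2, S3, S5 — cost 2×7 + 12×7 + 9×8 = 170
  Shipping 244, fixed 129 → total 373.
  Any other capacity-feasible assignment to {D, E} ships for at least 244.
Compare {B, E}: its best feasible assignment gives total 378.
Compare {B, D, E}: its best feasible assignment gives total 392.
Every other set of open sites that can feasibly serve all demand totals ≥ 378 even under its best assignment. Minimum: 373.

373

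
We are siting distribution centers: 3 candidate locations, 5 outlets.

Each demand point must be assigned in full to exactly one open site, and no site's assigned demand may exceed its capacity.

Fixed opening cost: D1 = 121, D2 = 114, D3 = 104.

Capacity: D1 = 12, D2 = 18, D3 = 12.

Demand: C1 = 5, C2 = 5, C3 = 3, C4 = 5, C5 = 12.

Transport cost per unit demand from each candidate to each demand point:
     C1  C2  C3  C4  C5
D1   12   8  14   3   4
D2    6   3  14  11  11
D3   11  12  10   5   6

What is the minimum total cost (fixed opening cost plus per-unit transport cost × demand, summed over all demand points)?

Open {D1, D2}; cheapest assignment that respects the capacities:
  D1 (cap 12, load 12): C5 — cost 12×4 = 48
  D2 (cap 18, load 18): C1, C2, C3, C4 — cost 5×6 + 5×3 + 3×14 + 5×11 = 142
  Shipping 190, fixed 235 → total 425.
  Any other capacity-feasible assignment to {D1, D2} ships for at least 190.
Compare {D2, D3}: its best feasible assignment gives total 432.
Compare {D1, D2, D3}: its best feasible assignment gives total 487.
Every other set of open sites that can feasibly serve all demand totals ≥ 432 even under its best assignment. Minimum: 425.

425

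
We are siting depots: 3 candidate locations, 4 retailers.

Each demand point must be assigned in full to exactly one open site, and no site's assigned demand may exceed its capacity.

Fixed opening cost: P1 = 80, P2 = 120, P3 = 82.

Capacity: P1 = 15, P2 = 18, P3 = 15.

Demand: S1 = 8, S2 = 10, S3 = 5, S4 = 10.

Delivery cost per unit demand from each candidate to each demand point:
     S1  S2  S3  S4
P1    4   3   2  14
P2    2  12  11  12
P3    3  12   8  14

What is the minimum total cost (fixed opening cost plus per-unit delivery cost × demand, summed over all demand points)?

376

Open {P1, P2}; cheapest assignment that respects the capacities:
  P1 (cap 15, load 15): S2, S3 — cost 10×3 + 5×2 = 40
  P2 (cap 18, load 18): S1, S4 — cost 8×2 + 10×12 = 136
  Shipping 176, fixed 200 → total 376.
  Any other capacity-feasible assignment to {P1, P2} ships for at least 176.
Compare {P1, P2, P3}: its best feasible assignment gives total 458.
Compare {P2, P3}: its best feasible assignment gives total 498.
Every other set of open sites that can feasibly serve all demand totals ≥ 458 even under its best assignment. Minimum: 376.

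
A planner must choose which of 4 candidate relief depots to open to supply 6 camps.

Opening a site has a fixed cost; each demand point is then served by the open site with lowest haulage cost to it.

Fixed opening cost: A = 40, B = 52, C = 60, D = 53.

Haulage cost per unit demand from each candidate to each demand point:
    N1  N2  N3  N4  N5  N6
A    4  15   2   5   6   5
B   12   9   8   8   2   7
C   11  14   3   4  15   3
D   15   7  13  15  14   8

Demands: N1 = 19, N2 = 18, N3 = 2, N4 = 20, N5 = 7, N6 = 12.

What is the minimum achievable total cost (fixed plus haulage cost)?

501

Open {A, D}: assign each demand point to its cheapest open site.
  N1→A 19×4=76, N2→D 18×7=126, N3→A 2×2=4, N4→A 20×5=100, N5→A 7×6=42, N6→A 12×5=60
  haulage cost 408, fixed 93 → total 501.
Compare {A, B}: haulage cost 416 + fixed 92 = 508.
Compare {A, C, D}: haulage cost 364 + fixed 153 = 517.
Compare {A, B, C}: haulage cost 372 + fixed 152 = 524.
All other subsets cost ≥ 508. Minimum total cost: 501.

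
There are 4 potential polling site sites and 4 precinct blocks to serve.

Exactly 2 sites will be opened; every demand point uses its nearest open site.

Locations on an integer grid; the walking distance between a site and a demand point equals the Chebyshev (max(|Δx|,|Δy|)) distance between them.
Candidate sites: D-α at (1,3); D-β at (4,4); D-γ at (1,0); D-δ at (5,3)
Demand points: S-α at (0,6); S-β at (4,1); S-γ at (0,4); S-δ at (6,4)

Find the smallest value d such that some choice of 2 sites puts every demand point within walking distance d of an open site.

Open {D-α, D-β}.
  Farthest demand point is S-α at walking distance 3 (to D-α); all others are ≤ 3.
With {D-α, D-δ} the worst case is 3.
With {D-β, D-γ} the worst case is 4.
No size-2 selection achieves below 3.

3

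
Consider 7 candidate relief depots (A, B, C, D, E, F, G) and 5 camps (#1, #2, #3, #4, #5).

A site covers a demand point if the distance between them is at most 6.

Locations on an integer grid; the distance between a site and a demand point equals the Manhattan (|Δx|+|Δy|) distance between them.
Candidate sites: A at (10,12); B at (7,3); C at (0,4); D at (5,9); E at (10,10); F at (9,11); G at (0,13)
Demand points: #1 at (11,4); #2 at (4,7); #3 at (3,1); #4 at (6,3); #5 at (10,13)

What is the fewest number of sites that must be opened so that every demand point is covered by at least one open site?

3

Coverage sets (demand points within 6 of each site):
  A: {#5}
  B: {#1, #3, #4}
  C: {#3}
  D: {#2}
  E: {#5}
  F: {#5}
  G: {}
No 2 sites suffice: every size-2 union leaves at least one demand point uncovered.
But {A, B, D} covers everything, so the minimum is 3.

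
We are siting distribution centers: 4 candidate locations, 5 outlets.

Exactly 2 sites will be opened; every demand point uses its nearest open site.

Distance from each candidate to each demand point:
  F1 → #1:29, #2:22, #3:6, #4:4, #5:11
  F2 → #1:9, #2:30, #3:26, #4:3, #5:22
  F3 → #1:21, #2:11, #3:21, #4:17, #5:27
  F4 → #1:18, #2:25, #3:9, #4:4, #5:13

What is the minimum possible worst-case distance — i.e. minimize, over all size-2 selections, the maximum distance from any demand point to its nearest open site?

18

Open {F3, F4}.
  Farthest demand point is #1 at distance 18 (to F4); all others are ≤ 18.
With {F1, F3} the worst case is 21.
With {F1, F2} the worst case is 22.
No size-2 selection achieves below 18.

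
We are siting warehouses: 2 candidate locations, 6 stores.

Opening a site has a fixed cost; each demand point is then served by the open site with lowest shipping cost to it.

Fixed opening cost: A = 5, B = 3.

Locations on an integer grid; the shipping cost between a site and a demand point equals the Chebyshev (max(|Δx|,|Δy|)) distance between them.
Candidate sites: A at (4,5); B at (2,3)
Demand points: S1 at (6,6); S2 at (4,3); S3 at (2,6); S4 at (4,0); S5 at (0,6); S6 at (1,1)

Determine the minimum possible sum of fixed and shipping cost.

Open {B}: assign each demand point to its cheapest open site.
  S1→B 4, S2→B 2, S3→B 3, S4→B 3, S5→B 3, S6→B 2
  shipping cost 17, fixed 3 → total 20.
Compare {A, B}: shipping cost 14 + fixed 8 = 22.
Compare {A}: shipping cost 19 + fixed 5 = 24.

20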